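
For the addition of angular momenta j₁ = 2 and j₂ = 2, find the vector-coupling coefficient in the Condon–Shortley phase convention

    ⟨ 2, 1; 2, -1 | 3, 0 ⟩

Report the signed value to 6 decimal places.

triangle: 1!·3!·3!/8! = 36/40320
(j±m)!: 3!·1!·1!·3!·3!·3! = 1296
prefactor² = (2J+1)·Δ·N² = 81/10
  k=0: +1/(0!·1!·1!·1!·2!·2!) = 1/4
  k=1: −1/(1!·0!·0!·0!·3!·3!) = -1/36
Σ = 2/9  ⇒  CG² = 81/10·2/9² = 2/5
CG = +√(2/5) = +0.632456

+0.632456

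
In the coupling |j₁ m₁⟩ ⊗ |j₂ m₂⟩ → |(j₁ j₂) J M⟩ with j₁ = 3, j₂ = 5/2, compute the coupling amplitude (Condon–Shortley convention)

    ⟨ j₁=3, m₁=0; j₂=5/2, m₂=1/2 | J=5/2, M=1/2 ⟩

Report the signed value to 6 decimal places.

+√(8/105) ≈ +0.276026

triangle: 3!*3!*2!/9! = 72/362880
(j±m)!: 3!*3!*3!*2!*3!*2! = 5184
prefactor² = (2J+1)*Δ*N² = 216/35
  k=1: −1/(1!*2!*2!*2!*1!*0!) = -1/8
  k=2: +1/(2!*1!*1!*1!*2!*1!) = 1/4
  k=3: −1/(3!*0!*0!*0!*3!*2!) = -1/72
Σ = 1/9  ⇒  CG² = 216/35*1/9² = 8/105
CG = +√(8/105) = +0.276026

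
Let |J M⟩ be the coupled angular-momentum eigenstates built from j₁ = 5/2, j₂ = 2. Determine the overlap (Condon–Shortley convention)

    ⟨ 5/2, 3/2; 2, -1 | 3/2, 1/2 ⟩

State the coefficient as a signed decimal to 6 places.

−√(2/105) = -0.138013

j₁+j₂−J=3  J+j₁−j₂=2  J−j₁+j₂=1  j₁+j₂+J+1=7
(j₁±m₁, j₂±m₂, J±M) = (4,1,1,3,2,1)
P² = 96/35
sum k=0..1:
  [0] +1/6 = 1/6
  [1] −1/4 = -1/4
S = -1/12
C² = P²·S² = 2/105 ; C = -0.138013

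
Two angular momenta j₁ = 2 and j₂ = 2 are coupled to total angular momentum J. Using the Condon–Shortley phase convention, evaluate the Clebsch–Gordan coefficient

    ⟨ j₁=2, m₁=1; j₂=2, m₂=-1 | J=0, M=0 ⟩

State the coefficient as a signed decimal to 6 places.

-0.447214  (= −√(1/5))

√[1·4!0!0!/5! · 3!1!1!3!0!0!] = √(36/5)
  +(−1)^1/∏(1,3,0,0,0,0)! = -1/6  (running -1/6)
⟨..|..⟩ = √(36/5)·(-1/6) = -0.447214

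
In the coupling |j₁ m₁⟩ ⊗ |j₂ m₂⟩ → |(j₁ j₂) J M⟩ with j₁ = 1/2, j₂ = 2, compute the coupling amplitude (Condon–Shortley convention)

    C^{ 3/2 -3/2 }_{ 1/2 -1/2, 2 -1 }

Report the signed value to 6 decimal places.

j₁+j₂−J=1  J+j₁−j₂=0  J−j₁+j₂=3  j₁+j₂+J+1=5
(j₁±m₁, j₂±m₂, J±M) = (0,1,1,3,0,3)
P² = 36/5
sum k=1..1:
  [1] −1/6 = -1/6
S = -1/6
C² = P²·S² = 1/5 ; C = -0.447214

-0.447214  (= −√(1/5))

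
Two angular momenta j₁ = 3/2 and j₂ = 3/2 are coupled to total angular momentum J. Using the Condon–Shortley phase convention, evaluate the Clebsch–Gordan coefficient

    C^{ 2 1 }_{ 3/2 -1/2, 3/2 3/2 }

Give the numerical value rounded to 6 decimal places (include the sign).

−√(1/2) ≈ -0.707107

j₁+j₂−J=1  J+j₁−j₂=2  J−j₁+j₂=2  j₁+j₂+J+1=6
(j₁±m₁, j₂±m₂, J±M) = (1,2,3,0,3,1)
P² = 2
sum k=1..1:
  [1] −1/2 = -1/2
S = -1/2
C² = P²·S² = 1/2 ; C = -0.707107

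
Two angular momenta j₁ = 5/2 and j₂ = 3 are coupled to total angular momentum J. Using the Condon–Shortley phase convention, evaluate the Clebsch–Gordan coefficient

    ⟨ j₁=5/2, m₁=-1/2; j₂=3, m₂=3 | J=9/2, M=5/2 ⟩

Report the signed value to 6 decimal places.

−√(3/11) = -0.522233

triangle: 1!×4!×5!/11! = 2880/39916800
(j±m)!: 2!×3!×6!×0!×7!×2! = 87091200
prefactor² = (2J+1)×Δ×N² = 691200/11
  k=1: −1/(1!×0!×2!×5!×2!×0!) = -1/480
Σ = -1/480  ⇒  CG² = 691200/11×(-1/480)² = 3/11
CG = −√(3/11) = -0.522233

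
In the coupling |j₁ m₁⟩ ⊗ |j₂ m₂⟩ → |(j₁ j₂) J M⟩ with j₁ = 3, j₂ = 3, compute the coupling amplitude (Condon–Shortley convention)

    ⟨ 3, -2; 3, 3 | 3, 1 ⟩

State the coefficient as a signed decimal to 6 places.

-0.577350

triangle: 3!×3!×3!/10! = 216/3628800
(j±m)!: 1!×5!×6!×0!×4!×2! = 4147200
prefactor² = (2J+1)×Δ×N² = 1728
  k=3: −1/(3!×0!×2!×3!×1!×0!) = -1/72
Σ = -1/72  ⇒  CG² = 1728×(-1/72)² = 1/3
CG = −√(1/3) = -0.577350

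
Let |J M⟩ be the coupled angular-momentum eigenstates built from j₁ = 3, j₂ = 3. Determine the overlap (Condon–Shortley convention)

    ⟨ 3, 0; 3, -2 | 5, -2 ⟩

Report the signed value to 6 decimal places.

+√(1/3) ≈ +0.577350

√[11·1!5!5!/12! · 3!3!1!5!3!7!] = √(43200)
  +(−1)^0/∏(0,1,3,1,2,4)! = 1/288  (running 1/288)
  +(−1)^1/∏(1,0,2,0,3,5)! = -1/1440  (running 1/360)
⟨..|..⟩ = √(43200)·(1/360) = +0.577350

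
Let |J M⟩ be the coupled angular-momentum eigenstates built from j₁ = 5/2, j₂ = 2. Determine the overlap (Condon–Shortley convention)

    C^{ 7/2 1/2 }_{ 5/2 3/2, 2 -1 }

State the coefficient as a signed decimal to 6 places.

+√(121/315) = +0.619780

triangle: 1!×4!×3!/9! = 144/362880
(j±m)!: 4!×1!×1!×3!×4!×3! = 20736
prefactor² = (2J+1)×Δ×N² = 2304/35
  k=0: +1/(0!×1!×1!×1!×3!×2!) = 1/12
  k=1: −1/(1!×0!×0!×0!×4!×3!) = -1/144
Σ = 11/144  ⇒  CG² = 2304/35×11/144² = 121/315
CG = +√(121/315) = +0.619780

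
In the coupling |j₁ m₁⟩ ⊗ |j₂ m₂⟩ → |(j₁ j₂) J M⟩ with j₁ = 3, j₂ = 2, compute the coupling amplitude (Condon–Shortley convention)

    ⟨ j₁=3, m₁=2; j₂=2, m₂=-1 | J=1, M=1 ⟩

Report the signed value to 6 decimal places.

−√(2/7) ≈ -0.534522

triangle: 4!·2!·0!/7! = 48/5040
(j±m)!: 5!·1!·1!·3!·2!·0! = 1440
prefactor² = (2J+1)·Δ·N² = 288/7
  k=1: −1/(1!·3!·0!·0!·2!·0!) = -1/12
Σ = -1/12  ⇒  CG² = 288/7·(-1/12)² = 2/7
CG = −√(2/7) = -0.534522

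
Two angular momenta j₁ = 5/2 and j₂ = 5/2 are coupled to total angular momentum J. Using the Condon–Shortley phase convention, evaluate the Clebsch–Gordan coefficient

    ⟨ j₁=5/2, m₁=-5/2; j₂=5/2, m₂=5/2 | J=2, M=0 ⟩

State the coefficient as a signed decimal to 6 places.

-0.545545

triangle: 3!·2!·2!/8! = 24/40320
(j±m)!: 0!·5!·5!·0!·2!·2! = 57600
prefactor² = (2J+1)·Δ·N² = 1200/7
  k=3: −1/(3!·0!·2!·2!·0!·0!) = -1/24
Σ = -1/24  ⇒  CG² = 1200/7·(-1/24)² = 25/84
CG = −√(25/84) = -0.545545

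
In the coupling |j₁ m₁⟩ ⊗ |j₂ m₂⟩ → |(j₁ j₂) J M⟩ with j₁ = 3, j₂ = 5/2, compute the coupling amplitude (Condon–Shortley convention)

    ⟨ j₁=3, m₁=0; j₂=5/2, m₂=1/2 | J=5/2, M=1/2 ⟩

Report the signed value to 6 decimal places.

+√(8/105) = +0.276026

√[6·3!3!2!/9! · 3!3!3!2!3!2!] = √(216/35)
  +(−1)^1/∏(1,2,2,2,1,0)! = -1/8  (running -1/8)
  +(−1)^2/∏(2,1,1,1,2,1)! = 1/4  (running 1/8)
  +(−1)^3/∏(3,0,0,0,3,2)! = -1/72  (running 1/9)
⟨..|..⟩ = √(216/35)·(1/9) = +0.276026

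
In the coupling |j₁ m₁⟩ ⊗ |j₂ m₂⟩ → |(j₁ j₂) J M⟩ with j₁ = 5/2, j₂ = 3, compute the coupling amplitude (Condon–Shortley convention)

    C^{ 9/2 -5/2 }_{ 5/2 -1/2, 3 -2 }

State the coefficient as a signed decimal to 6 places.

+0.497468

√[10·1!4!5!/11! · 2!3!1!5!2!7!] = √(115200/11)
  +(−1)^0/∏(0,1,3,1,1,4)! = 1/144  (running 1/144)
  +(−1)^1/∏(1,0,2,0,2,5)! = -1/480  (running 7/1440)
⟨..|..⟩ = √(115200/11)·(7/1440) = +0.497468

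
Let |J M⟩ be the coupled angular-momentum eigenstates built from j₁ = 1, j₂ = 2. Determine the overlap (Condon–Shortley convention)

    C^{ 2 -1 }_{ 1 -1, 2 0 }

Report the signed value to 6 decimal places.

−√(1/2) = -0.707107

j₁+j₂−J=1  J+j₁−j₂=1  J−j₁+j₂=3  j₁+j₂+J+1=6
(j₁±m₁, j₂±m₂, J±M) = (0,2,2,2,1,3)
P² = 2
sum k=1..1:
  [1] −1/2 = -1/2
S = -1/2
C² = P²·S² = 1/2 ; C = -0.707107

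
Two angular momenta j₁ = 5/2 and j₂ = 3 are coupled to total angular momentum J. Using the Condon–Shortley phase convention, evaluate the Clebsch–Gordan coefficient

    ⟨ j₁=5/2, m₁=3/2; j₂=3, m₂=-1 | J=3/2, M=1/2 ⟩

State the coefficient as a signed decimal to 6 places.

j₁+j₂−J=4  J+j₁−j₂=1  J−j₁+j₂=2  j₁+j₂+J+1=8
(j₁±m₁, j₂±m₂, J±M) = (4,1,2,4,2,1)
P² = 384/35
sum k=0..1:
  [0] +1/48 = 1/48
  [1] −1/6 = -1/6
S = -7/48
C² = P²·S² = 7/30 ; C = -0.483046

-0.483046  (= −√(7/30))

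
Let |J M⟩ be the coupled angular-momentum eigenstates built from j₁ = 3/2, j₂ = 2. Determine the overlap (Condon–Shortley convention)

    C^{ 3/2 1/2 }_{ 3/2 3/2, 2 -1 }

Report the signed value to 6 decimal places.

j₁+j₂−J=2  J+j₁−j₂=1  J−j₁+j₂=2  j₁+j₂+J+1=6
(j₁±m₁, j₂±m₂, J±M) = (3,0,1,3,2,1)
P² = 8/5
sum k=0..0:
  [0] +1/2 = 1/2
S = 1/2
C² = P²·S² = 2/5 ; C = +0.632456

+√(2/5) = +0.632456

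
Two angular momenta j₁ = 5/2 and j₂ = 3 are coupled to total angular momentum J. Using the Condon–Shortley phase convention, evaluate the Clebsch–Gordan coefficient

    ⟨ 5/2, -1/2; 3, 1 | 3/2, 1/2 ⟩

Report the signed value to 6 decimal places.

√[4·4!1!2!/8! · 2!3!4!2!2!1!] = √(192/35)
  +(−1)^2/∏(2,2,1,2,0,0)! = 1/8  (running 1/8)
  +(−1)^3/∏(3,1,0,1,1,1)! = -1/6  (running -1/24)
⟨..|..⟩ = √(192/35)·(-1/24) = -0.097590

−√(1/105) ≈ -0.097590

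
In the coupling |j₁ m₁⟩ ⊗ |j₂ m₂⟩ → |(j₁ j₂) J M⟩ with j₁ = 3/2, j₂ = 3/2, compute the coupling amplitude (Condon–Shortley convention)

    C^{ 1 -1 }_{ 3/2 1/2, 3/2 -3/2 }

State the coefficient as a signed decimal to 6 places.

√[3·2!1!1!/5! · 2!1!0!3!0!2!] = √(6/5)
  +(−1)^0/∏(0,2,1,0,0,1)! = 1/2  (running 1/2)
⟨..|..⟩ = √(6/5)·(1/2) = +0.547723

+√(3/10) = +0.547723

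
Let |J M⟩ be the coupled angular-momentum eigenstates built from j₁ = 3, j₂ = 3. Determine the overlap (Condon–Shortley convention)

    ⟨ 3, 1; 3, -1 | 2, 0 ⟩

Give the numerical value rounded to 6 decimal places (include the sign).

√[5·4!2!2!/9! · 4!2!2!4!2!2!] = √(256/21)
  +(−1)^0/∏(0,4,2,2,0,0)! = 1/96  (running 1/96)
  +(−1)^1/∏(1,3,1,1,1,1)! = -1/6  (running -5/32)
  +(−1)^2/∏(2,2,0,0,2,2)! = 1/16  (running -3/32)
⟨..|..⟩ = √(256/21)·(-3/32) = -0.327327

-0.327327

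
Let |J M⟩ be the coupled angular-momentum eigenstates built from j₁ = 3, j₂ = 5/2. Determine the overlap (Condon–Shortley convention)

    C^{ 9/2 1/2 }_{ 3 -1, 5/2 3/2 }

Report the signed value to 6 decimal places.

j₁+j₂−J=1  J+j₁−j₂=5  J−j₁+j₂=4  j₁+j₂+J+1=11
(j₁±m₁, j₂±m₂, J±M) = (2,4,4,1,5,4)
P² = 184320/77
sum k=0..1:
  [0] +1/576 = 1/576
  [1] −1/72 = -1/72
S = -7/576
C² = P²·S² = 35/99 ; C = -0.594588

-0.594588  (= −√(35/99))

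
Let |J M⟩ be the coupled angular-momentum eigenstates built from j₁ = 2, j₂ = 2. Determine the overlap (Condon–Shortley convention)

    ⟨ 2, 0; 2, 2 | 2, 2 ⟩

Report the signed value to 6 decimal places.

+0.534522

j₁+j₂−J=2  J+j₁−j₂=2  J−j₁+j₂=2  j₁+j₂+J+1=7
(j₁±m₁, j₂±m₂, J±M) = (2,2,4,0,4,0)
P² = 128/7
sum k=2..2:
  [2] +1/8 = 1/8
S = 1/8
C² = P²·S² = 2/7 ; C = +0.534522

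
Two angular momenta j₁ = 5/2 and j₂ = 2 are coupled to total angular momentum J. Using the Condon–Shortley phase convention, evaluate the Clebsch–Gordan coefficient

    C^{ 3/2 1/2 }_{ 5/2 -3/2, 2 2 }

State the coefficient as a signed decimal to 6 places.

-0.552052  (= −√(32/105))

triangle: 3!·2!·1!/7! = 12/5040
(j±m)!: 1!·4!·4!·0!·2!·1! = 1152
prefactor² = (2J+1)·Δ·N² = 384/35
  k=3: −1/(3!·0!·1!·1!·1!·0!) = -1/6
Σ = -1/6  ⇒  CG² = 384/35·(-1/6)² = 32/105
CG = −√(32/105) = -0.552052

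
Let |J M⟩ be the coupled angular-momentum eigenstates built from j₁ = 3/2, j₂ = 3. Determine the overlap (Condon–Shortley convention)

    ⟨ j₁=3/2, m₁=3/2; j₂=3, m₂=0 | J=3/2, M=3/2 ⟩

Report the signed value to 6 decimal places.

j₁+j₂−J=3  J+j₁−j₂=0  J−j₁+j₂=3  j₁+j₂+J+1=7
(j₁±m₁, j₂±m₂, J±M) = (3,0,3,3,3,0)
P² = 1296/35
sum k=0..0:
  [0] +1/36 = 1/36
S = 1/36
C² = P²·S² = 1/35 ; C = +0.169031

+0.169031  (= +√(1/35))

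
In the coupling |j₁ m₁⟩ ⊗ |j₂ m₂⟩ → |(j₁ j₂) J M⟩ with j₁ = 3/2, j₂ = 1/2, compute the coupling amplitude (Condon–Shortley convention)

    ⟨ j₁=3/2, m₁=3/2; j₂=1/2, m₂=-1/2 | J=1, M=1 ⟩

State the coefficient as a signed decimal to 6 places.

+√(3/4) = +0.866025

√[3·1!2!0!/4! · 3!0!0!1!2!0!] = √(3)
  +(−1)^0/∏(0,1,0,0,2,0)! = 1/2  (running 1/2)
⟨..|..⟩ = √(3)·(1/2) = +0.866025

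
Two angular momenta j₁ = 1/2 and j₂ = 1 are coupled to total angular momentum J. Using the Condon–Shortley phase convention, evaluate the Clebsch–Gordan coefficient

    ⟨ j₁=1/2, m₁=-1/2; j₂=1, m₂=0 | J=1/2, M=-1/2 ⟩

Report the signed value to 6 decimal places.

−√(1/3) ≈ -0.577350

j₁+j₂−J=1  J+j₁−j₂=0  J−j₁+j₂=1  j₁+j₂+J+1=3
(j₁±m₁, j₂±m₂, J±M) = (0,1,1,1,0,1)
P² = 1/3
sum k=1..1:
  [1] −1/1 = -1
S = -1
C² = P²·S² = 1/3 ; C = -0.577350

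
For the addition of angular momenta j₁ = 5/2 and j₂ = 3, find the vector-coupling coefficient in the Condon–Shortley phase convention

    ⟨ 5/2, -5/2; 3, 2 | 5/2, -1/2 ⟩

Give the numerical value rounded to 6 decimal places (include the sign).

-0.597614  (= −√(5/14))

triangle: 3!×2!×3!/9! = 72/362880
(j±m)!: 0!×5!×5!×1!×2!×3! = 172800
prefactor² = (2J+1)×Δ×N² = 1440/7
  k=3: −1/(3!×0!×2!×2!×0!×1!) = -1/24
Σ = -1/24  ⇒  CG² = 1440/7×(-1/24)² = 5/14
CG = −√(5/14) = -0.597614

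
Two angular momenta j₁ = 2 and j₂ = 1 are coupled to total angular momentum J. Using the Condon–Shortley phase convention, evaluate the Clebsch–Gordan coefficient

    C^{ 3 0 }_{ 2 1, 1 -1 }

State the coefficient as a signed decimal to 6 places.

triangle: 0!·4!·2!/7! = 48/5040
(j±m)!: 3!·1!·0!·2!·3!·3! = 432
prefactor² = (2J+1)·Δ·N² = 144/5
  k=0: +1/(0!·0!·1!·0!·3!·2!) = 1/12
Σ = 1/12  ⇒  CG² = 144/5·1/12² = 1/5
CG = +√(1/5) = +0.447214

+0.447214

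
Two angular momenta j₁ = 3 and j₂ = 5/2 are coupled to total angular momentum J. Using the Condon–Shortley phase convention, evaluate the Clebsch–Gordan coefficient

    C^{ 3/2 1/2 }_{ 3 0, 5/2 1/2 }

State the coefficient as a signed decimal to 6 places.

√[4·4!2!1!/8! · 3!3!3!2!2!1!] = √(144/35)
  +(−1)^2/∏(2,2,1,1,1,0)! = 1/4  (running 1/4)
  +(−1)^3/∏(3,1,0,0,2,1)! = -1/12  (running 1/6)
⟨..|..⟩ = √(144/35)·(1/6) = +0.338062

+√(4/35) = +0.338062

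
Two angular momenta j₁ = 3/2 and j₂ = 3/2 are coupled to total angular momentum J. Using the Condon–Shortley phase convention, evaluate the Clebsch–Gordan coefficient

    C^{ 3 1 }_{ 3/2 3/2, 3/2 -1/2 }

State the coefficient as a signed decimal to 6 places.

+√(1/5) ≈ +0.447214

√[7·0!3!3!/7! · 3!0!1!2!4!2!] = √(144/5)
  +(−1)^0/∏(0,0,0,1,3,2)! = 1/12  (running 1/12)
⟨..|..⟩ = √(144/5)·(1/12) = +0.447214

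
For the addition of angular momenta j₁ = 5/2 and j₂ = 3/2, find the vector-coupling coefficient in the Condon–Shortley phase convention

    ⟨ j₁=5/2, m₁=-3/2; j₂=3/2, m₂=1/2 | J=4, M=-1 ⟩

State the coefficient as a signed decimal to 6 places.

+0.517549  (= +√(15/56))

j₁+j₂−J=0  J+j₁−j₂=5  J−j₁+j₂=3  j₁+j₂+J+1=9
(j₁±m₁, j₂±m₂, J±M) = (1,4,2,1,3,5)
P² = 4320/7
sum k=0..0:
  [0] +1/48 = 1/48
S = 1/48
C² = P²·S² = 15/56 ; C = +0.517549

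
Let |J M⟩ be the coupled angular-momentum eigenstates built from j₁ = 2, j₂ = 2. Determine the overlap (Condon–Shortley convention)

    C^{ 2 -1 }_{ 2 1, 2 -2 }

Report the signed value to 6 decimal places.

√[5·2!2!2!/7! · 3!1!0!4!1!3!] = √(48/7)
  +(−1)^0/∏(0,2,1,0,1,2)! = 1/4  (running 1/4)
⟨..|..⟩ = √(48/7)·(1/4) = +0.654654

+0.654654  (= +√(3/7))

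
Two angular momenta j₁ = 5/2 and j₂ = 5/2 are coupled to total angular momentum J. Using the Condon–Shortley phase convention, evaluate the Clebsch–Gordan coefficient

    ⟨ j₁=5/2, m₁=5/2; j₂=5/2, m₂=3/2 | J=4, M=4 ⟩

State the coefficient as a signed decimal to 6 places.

+0.707107  (= +√(1/2))

triangle: 1!×4!×4!/10! = 576/3628800
(j±m)!: 5!×0!×4!×1!×8!×0! = 116121600
prefactor² = (2J+1)×Δ×N² = 165888
  k=0: +1/(0!×1!×0!×4!×4!×0!) = 1/576
Σ = 1/576  ⇒  CG² = 165888×1/576² = 1/2
CG = +√(1/2) = +0.707107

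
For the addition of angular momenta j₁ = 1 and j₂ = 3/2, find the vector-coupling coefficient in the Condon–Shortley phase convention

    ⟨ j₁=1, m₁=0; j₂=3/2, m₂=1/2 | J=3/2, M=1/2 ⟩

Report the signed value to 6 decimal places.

−√(1/15) ≈ -0.258199

√[4·1!1!2!/5! · 1!1!2!1!2!1!] = √(4/15)
  +(−1)^0/∏(0,1,1,2,0,0)! = 1/2  (running 1/2)
  +(−1)^1/∏(1,0,0,1,1,1)! = -1  (running -1/2)
⟨..|..⟩ = √(4/15)·(-1/2) = -0.258199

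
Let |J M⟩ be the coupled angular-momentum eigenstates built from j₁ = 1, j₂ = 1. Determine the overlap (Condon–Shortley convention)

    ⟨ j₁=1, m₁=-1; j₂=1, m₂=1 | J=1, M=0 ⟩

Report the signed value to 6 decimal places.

−√(1/2) = -0.707107

j₁+j₂−J=1  J+j₁−j₂=1  J−j₁+j₂=1  j₁+j₂+J+1=4
(j₁±m₁, j₂±m₂, J±M) = (0,2,2,0,1,1)
P² = 1/2
sum k=1..1:
  [1] −1/1 = -1
S = -1
C² = P²·S² = 1/2 ; C = -0.707107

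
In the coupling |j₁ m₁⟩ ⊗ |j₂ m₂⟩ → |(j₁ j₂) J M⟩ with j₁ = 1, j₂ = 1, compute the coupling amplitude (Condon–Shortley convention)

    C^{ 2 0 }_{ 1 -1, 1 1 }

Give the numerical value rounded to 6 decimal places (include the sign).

triangle: 0!*2!*2!/5! = 4/120
(j±m)!: 0!*2!*2!*0!*2!*2! = 16
prefactor² = (2J+1)*Δ*N² = 8/3
  k=0: +1/(0!*0!*2!*2!*0!*0!) = 1/4
Σ = 1/4  ⇒  CG² = 8/3*1/4² = 1/6
CG = +√(1/6) = +0.408248

+√(1/6) = +0.408248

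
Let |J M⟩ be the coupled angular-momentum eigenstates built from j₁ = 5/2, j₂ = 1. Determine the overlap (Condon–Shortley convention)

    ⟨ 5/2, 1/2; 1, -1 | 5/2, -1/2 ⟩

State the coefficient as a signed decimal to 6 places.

√[6·1!4!1!/7! · 3!2!0!2!2!3!] = √(288/35)
  +(−1)^0/∏(0,1,2,0,2,1)! = 1/4  (running 1/4)
⟨..|..⟩ = √(288/35)·(1/4) = +0.717137

+0.717137  (= +√(18/35))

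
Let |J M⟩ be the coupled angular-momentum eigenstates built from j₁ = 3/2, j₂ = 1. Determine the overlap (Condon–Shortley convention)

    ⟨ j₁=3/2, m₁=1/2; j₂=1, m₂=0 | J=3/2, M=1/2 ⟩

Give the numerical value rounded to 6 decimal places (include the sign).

j₁+j₂−J=1  J+j₁−j₂=2  J−j₁+j₂=1  j₁+j₂+J+1=5
(j₁±m₁, j₂±m₂, J±M) = (2,1,1,1,2,1)
P² = 4/15
sum k=0..1:
  [0] +1/1 = 1
  [1] −1/2 = -1/2
S = 1/2
C² = P²·S² = 1/15 ; C = +0.258199

+√(1/15) ≈ +0.258199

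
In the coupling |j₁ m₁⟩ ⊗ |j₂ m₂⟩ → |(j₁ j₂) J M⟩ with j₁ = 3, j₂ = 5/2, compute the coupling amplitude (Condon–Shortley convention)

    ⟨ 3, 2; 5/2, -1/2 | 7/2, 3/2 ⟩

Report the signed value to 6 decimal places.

+√(2/21) = +0.308607

j₁+j₂−J=2  J+j₁−j₂=4  J−j₁+j₂=3  j₁+j₂+J+1=10
(j₁±m₁, j₂±m₂, J±M) = (5,1,2,3,5,2)
P² = 1536/7
sum k=0..1:
  [0] +1/24 = 1/24
  [1] −1/48 = -1/48
S = 1/48
C² = P²·S² = 2/21 ; C = +0.308607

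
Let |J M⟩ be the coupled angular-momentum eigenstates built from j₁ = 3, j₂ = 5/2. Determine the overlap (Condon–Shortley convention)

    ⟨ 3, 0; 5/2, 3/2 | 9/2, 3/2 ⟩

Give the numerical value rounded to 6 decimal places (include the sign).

triangle: 1!*5!*4!/11! = 2880/39916800
(j±m)!: 3!*3!*4!*1!*6!*3! = 3732480
prefactor² = (2J+1)*Δ*N² = 207360/77
  k=0: +1/(0!*1!*3!*4!*2!*0!) = 1/288
  k=1: −1/(1!*0!*2!*3!*3!*1!) = -1/72
Σ = -1/96  ⇒  CG² = 207360/77*(-1/96)² = 45/154
CG = −√(45/154) = -0.540562

−√(45/154) ≈ -0.540562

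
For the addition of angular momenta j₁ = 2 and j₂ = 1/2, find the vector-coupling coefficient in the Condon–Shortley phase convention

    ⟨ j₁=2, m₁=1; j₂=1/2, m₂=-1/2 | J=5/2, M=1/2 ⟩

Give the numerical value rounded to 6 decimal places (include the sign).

+0.632456  (= +√(2/5))

triangle: 0!·4!·1!/6! = 24/720
(j±m)!: 3!·1!·0!·1!·3!·2! = 72
prefactor² = (2J+1)·Δ·N² = 72/5
  k=0: +1/(0!·0!·1!·0!·3!·1!) = 1/6
Σ = 1/6  ⇒  CG² = 72/5·1/6² = 2/5
CG = +√(2/5) = +0.632456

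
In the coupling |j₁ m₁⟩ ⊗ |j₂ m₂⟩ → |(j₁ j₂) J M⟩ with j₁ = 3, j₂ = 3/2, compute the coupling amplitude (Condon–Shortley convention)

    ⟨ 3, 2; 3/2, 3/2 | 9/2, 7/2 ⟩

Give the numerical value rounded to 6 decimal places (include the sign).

+√(2/3) = +0.816497

√[10·0!6!3!/10! · 5!1!3!0!8!1!] = √(345600)
  +(−1)^0/∏(0,0,1,3,5,0)! = 1/720  (running 1/720)
⟨..|..⟩ = √(345600)·(1/720) = +0.816497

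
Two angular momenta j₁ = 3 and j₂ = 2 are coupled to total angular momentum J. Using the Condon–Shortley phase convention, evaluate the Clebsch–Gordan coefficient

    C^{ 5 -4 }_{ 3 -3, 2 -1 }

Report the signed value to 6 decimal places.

triangle: 0!×6!×4!/11! = 17280/39916800
(j±m)!: 0!×6!×1!×3!×1!×9! = 1567641600
prefactor² = (2J+1)×Δ×N² = 7464960
  k=0: +1/(0!×0!×6!×1!×0!×3!) = 1/4320
Σ = 1/4320  ⇒  CG² = 7464960×1/4320² = 2/5
CG = +√(2/5) = +0.632456

+√(2/5) = +0.632456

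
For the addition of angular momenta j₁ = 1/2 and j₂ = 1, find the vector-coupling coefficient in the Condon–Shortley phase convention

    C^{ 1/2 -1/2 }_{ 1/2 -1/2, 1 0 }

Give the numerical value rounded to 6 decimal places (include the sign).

−√(1/3) ≈ -0.577350

√[2·1!0!1!/3! · 0!1!1!1!0!1!] = √(1/3)
  +(−1)^1/∏(1,0,0,0,0,1)! = -1  (running -1)
⟨..|..⟩ = √(1/3)·(-1) = -0.577350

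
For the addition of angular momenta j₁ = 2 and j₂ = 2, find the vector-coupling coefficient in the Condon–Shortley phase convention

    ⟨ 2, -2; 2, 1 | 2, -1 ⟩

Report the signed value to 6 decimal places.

+√(3/7) ≈ +0.654654

j₁+j₂−J=2  J+j₁−j₂=2  J−j₁+j₂=2  j₁+j₂+J+1=7
(j₁±m₁, j₂±m₂, J±M) = (0,4,3,1,1,3)
P² = 48/7
sum k=2..2:
  [2] +1/4 = 1/4
S = 1/4
C² = P²·S² = 3/7 ; C = +0.654654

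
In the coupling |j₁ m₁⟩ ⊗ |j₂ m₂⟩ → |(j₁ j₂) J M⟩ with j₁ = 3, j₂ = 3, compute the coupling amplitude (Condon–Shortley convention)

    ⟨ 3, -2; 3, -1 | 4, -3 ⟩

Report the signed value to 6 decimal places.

j₁+j₂−J=2  J+j₁−j₂=4  J−j₁+j₂=4  j₁+j₂+J+1=11
(j₁±m₁, j₂±m₂, J±M) = (1,5,2,4,1,7)
P² = 82944/11
sum k=1..2:
  [1] −1/144 = -1/144
  [2] +1/288 = 1/288
S = -1/288
C² = P²·S² = 1/11 ; C = -0.301511

-0.301511  (= −√(1/11))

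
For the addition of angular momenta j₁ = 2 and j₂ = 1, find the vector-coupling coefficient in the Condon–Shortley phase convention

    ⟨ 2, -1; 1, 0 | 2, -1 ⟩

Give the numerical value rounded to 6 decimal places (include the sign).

triangle: 1!·3!·1!/6! = 6/720
(j±m)!: 1!·3!·1!·1!·1!·3! = 36
prefactor² = (2J+1)·Δ·N² = 3/2
  k=0: +1/(0!·1!·3!·1!·0!·0!) = 1/6
  k=1: −1/(1!·0!·2!·0!·1!·1!) = -1/2
Σ = -1/3  ⇒  CG² = 3/2·(-1/3)² = 1/6
CG = −√(1/6) = -0.408248

−√(1/6) ≈ -0.408248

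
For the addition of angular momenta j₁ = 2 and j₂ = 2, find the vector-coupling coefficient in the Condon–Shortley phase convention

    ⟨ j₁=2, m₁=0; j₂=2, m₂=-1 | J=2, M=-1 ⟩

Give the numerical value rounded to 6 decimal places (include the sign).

−√(1/14) = -0.267261

√[5·2!2!2!/7! · 2!2!1!3!1!3!] = √(8/7)
  +(−1)^0/∏(0,2,2,1,0,1)! = 1/4  (running 1/4)
  +(−1)^1/∏(1,1,1,0,1,2)! = -1/2  (running -1/4)
⟨..|..⟩ = √(8/7)·(-1/4) = -0.267261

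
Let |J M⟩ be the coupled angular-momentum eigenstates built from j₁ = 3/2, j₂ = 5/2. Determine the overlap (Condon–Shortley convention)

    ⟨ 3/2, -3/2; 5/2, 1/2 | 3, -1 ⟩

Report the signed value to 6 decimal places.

−√(9/20) = -0.670820

j₁+j₂−J=1  J+j₁−j₂=2  J−j₁+j₂=4  j₁+j₂+J+1=8
(j₁±m₁, j₂±m₂, J±M) = (0,3,3,2,2,4)
P² = 144/5
sum k=1..1:
  [1] −1/8 = -1/8
S = -1/8
C² = P²·S² = 9/20 ; C = -0.670820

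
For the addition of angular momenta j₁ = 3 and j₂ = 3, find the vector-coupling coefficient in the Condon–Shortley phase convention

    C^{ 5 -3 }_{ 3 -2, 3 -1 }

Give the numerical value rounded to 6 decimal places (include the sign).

−√(1/6) = -0.408248

√[11·1!5!5!/12! · 1!5!2!4!2!8!] = √(153600)
  +(−1)^0/∏(0,1,5,2,0,3)! = 1/1440  (running 1/1440)
  +(−1)^1/∏(1,0,4,1,1,4)! = -1/576  (running -1/960)
⟨..|..⟩ = √(153600)·(-1/960) = -0.408248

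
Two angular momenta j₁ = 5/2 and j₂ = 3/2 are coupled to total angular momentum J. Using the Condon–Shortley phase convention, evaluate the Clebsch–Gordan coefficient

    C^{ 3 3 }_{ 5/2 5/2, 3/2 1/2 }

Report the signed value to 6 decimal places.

√[7·1!4!2!/8! · 5!0!2!1!6!0!] = √(1440)
  +(−1)^0/∏(0,1,0,2,4,0)! = 1/48  (running 1/48)
⟨..|..⟩ = √(1440)·(1/48) = +0.790569

+√(5/8) = +0.790569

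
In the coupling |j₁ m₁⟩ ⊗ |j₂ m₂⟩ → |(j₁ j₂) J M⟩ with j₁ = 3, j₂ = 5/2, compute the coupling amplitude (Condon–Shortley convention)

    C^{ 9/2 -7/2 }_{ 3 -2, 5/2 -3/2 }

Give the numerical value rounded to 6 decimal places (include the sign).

-0.100504  (= −√(1/99))

j₁+j₂−J=1  J+j₁−j₂=5  J−j₁+j₂=4  j₁+j₂+J+1=11
(j₁±m₁, j₂±m₂, J±M) = (1,5,1,4,1,8)
P² = 921600/11
sum k=0..1:
  [0] +1/720 = 1/720
  [1] −1/576 = -1/576
S = -1/2880
C² = P²·S² = 1/99 ; C = -0.100504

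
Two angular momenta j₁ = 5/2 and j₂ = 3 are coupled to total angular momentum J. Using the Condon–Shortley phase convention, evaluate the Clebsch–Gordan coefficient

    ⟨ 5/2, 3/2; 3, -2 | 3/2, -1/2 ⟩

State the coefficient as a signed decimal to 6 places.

−√(1/21) ≈ -0.218218

j₁+j₂−J=4  J+j₁−j₂=1  J−j₁+j₂=2  j₁+j₂+J+1=8
(j₁±m₁, j₂±m₂, J±M) = (4,1,1,5,1,2)
P² = 192/7
sum k=0..1:
  [0] +1/24 = 1/24
  [1] −1/12 = -1/12
S = -1/24
C² = P²·S² = 1/21 ; C = -0.218218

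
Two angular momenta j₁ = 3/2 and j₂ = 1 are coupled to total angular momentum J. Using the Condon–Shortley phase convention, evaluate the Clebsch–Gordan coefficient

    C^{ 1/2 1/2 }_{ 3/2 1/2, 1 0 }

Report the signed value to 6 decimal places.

-0.577350

j₁+j₂−J=2  J+j₁−j₂=1  J−j₁+j₂=0  j₁+j₂+J+1=4
(j₁±m₁, j₂±m₂, J±M) = (2,1,1,1,1,0)
P² = 1/3
sum k=1..1:
  [1] −1/1 = -1
S = -1
C² = P²·S² = 1/3 ; C = -0.577350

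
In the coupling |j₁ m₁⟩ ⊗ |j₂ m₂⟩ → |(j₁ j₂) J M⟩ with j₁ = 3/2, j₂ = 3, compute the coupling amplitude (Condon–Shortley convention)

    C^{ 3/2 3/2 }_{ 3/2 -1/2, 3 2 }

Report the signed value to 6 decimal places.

j₁+j₂−J=3  J+j₁−j₂=0  J−j₁+j₂=3  j₁+j₂+J+1=7
(j₁±m₁, j₂±m₂, J±M) = (1,2,5,1,3,0)
P² = 288/7
sum k=2..2:
  [2] +1/12 = 1/12
S = 1/12
C² = P²·S² = 2/7 ; C = +0.534522

+0.534522  (= +√(2/7))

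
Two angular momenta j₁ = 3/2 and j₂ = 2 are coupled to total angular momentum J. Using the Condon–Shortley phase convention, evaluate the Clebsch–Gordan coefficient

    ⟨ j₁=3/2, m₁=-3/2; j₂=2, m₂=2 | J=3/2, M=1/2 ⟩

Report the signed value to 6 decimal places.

j₁+j₂−J=2  J+j₁−j₂=1  J−j₁+j₂=2  j₁+j₂+J+1=6
(j₁±m₁, j₂±m₂, J±M) = (0,3,4,0,2,1)
P² = 32/5
sum k=2..2:
  [2] +1/4 = 1/4
S = 1/4
C² = P²·S² = 2/5 ; C = +0.632456

+0.632456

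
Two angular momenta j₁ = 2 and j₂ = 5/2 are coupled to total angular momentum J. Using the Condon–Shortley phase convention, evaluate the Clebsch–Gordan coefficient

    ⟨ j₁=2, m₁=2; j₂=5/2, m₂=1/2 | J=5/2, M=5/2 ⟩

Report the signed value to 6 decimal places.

triangle: 2!×2!×3!/8! = 24/40320
(j±m)!: 4!×0!×3!×2!×5!×0! = 34560
prefactor² = (2J+1)×Δ×N² = 864/7
  k=0: +1/(0!×2!×0!×3!×2!×0!) = 1/24
Σ = 1/24  ⇒  CG² = 864/7×1/24² = 3/14
CG = +√(3/14) = +0.462910

+√(3/14) = +0.462910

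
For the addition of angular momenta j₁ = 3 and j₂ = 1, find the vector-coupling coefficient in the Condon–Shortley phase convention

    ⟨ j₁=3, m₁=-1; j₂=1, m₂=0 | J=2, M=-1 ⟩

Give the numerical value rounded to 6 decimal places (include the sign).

−√(8/21) ≈ -0.617213

triangle: 2!*4!*0!/7! = 48/5040
(j±m)!: 2!*4!*1!*1!*1!*3! = 288
prefactor² = (2J+1)*Δ*N² = 96/7
  k=1: −1/(1!*1!*3!*0!*1!*0!) = -1/6
Σ = -1/6  ⇒  CG² = 96/7*(-1/6)² = 8/21
CG = −√(8/21) = -0.617213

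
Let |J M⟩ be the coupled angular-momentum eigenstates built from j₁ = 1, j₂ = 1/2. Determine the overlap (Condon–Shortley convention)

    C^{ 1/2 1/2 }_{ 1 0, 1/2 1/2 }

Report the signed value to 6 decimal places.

triangle: 1!·1!·0!/3! = 1/6
(j±m)!: 1!·1!·1!·0!·1!·0! = 1
prefactor² = (2J+1)·Δ·N² = 1/3
  k=1: −1/(1!·0!·0!·0!·1!·0!) = -1
Σ = -1  ⇒  CG² = 1/3·(-1)² = 1/3
CG = −√(1/3) = -0.577350

−√(1/3) = -0.577350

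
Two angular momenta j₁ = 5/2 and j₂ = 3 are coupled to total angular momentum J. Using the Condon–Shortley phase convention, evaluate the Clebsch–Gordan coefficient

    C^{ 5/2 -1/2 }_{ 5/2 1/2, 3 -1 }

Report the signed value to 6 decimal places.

j₁+j₂−J=3  J+j₁−j₂=2  J−j₁+j₂=3  j₁+j₂+J+1=9
(j₁±m₁, j₂±m₂, J±M) = (3,2,2,4,2,3)
P² = 288/35
sum k=0..2:
  [0] +1/24 = 1/24
  [1] −1/4 = -1/4
  [2] +1/24 = 1/24
S = -1/6
C² = P²·S² = 8/35 ; C = -0.478091

-0.478091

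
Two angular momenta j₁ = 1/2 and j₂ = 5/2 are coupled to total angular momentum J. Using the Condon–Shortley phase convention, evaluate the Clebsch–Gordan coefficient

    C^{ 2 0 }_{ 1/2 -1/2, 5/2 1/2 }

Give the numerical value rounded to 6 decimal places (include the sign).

−√(1/2) = -0.707107

triangle: 1!*0!*4!/6! = 24/720
(j±m)!: 0!*1!*3!*2!*2!*2! = 48
prefactor² = (2J+1)*Δ*N² = 8
  k=1: −1/(1!*0!*0!*2!*0!*2!) = -1/4
Σ = -1/4  ⇒  CG² = 8*(-1/4)² = 1/2
CG = −√(1/2) = -0.707107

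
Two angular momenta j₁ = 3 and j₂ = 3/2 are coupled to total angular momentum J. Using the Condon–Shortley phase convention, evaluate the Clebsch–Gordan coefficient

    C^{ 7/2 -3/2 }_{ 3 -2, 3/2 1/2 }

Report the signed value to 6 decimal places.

-0.654654

triangle: 1!×5!×2!/9! = 240/362880
(j±m)!: 1!×5!×2!×1!×2!×5! = 57600
prefactor² = (2J+1)×Δ×N² = 6400/21
  k=0: +1/(0!×1!×5!×2!×0!×0!) = 1/240
  k=1: −1/(1!×0!×4!×1!×1!×1!) = -1/24
Σ = -3/80  ⇒  CG² = 6400/21×(-3/80)² = 3/7
CG = −√(3/7) = -0.654654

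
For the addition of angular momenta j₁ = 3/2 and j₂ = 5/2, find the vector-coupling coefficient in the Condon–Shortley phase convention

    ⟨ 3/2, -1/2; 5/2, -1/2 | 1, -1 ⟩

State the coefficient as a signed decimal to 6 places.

+0.387298

triangle: 3!×0!×2!/6! = 12/720
(j±m)!: 1!×2!×2!×3!×0!×2! = 48
prefactor² = (2J+1)×Δ×N² = 12/5
  k=2: +1/(2!×1!×0!×0!×0!×2!) = 1/4
Σ = 1/4  ⇒  CG² = 12/5×1/4² = 3/20
CG = +√(3/20) = +0.387298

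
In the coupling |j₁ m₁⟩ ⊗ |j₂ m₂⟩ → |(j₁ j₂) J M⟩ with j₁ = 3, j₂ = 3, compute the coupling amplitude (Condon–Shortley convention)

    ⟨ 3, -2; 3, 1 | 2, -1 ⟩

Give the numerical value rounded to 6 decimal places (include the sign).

√[5·4!2!2!/9! · 1!5!4!2!1!3!] = √(320/7)
  +(−1)^3/∏(3,1,2,1,0,1)! = -1/12  (running -1/12)
  +(−1)^4/∏(4,0,1,0,1,2)! = 1/48  (running -1/16)
⟨..|..⟩ = √(320/7)·(-1/16) = -0.422577

-0.422577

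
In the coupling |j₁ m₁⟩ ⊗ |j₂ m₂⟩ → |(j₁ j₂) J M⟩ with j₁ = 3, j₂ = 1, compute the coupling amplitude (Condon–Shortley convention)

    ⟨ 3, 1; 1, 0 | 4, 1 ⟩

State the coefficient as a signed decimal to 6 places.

√[9·0!6!2!/9! · 4!2!1!1!5!3!] = √(8640/7)
  +(−1)^0/∏(0,0,2,1,4,1)! = 1/48  (running 1/48)
⟨..|..⟩ = √(8640/7)·(1/48) = +0.731925

+0.731925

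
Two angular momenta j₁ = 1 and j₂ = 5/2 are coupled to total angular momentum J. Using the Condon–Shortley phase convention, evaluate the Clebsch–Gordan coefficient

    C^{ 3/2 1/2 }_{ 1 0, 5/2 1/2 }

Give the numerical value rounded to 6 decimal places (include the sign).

j₁+j₂−J=2  J+j₁−j₂=0  J−j₁+j₂=3  j₁+j₂+J+1=6
(j₁±m₁, j₂±m₂, J±M) = (1,1,3,2,2,1)
P² = 8/5
sum k=1..1:
  [1] −1/2 = -1/2
S = -1/2
C² = P²·S² = 2/5 ; C = -0.632456

−√(2/5) = -0.632456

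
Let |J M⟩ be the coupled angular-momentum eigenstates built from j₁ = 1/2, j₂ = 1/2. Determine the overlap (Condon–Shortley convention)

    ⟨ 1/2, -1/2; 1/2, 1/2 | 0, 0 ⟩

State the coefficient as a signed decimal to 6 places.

√[1·1!0!0!/2! · 0!1!1!0!0!0!] = √(1/2)
  +(−1)^1/∏(1,0,0,0,0,0)! = -1  (running -1)
⟨..|..⟩ = √(1/2)·(-1) = -0.707107

-0.707107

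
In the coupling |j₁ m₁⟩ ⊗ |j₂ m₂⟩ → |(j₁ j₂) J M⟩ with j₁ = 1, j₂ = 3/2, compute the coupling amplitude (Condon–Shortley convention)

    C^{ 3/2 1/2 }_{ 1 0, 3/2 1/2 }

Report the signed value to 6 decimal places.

j₁+j₂−J=1  J+j₁−j₂=1  J−j₁+j₂=2  j₁+j₂+J+1=5
(j₁±m₁, j₂±m₂, J±M) = (1,1,2,1,2,1)
P² = 4/15
sum k=0..1:
  [0] +1/2 = 1/2
  [1] −1/1 = -1
S = -1/2
C² = P²·S² = 1/15 ; C = -0.258199

-0.258199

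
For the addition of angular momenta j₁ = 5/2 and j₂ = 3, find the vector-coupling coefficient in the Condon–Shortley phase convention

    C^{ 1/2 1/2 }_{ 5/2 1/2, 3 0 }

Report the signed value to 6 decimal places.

+0.377964

j₁+j₂−J=5  J+j₁−j₂=0  J−j₁+j₂=1  j₁+j₂+J+1=7
(j₁±m₁, j₂±m₂, J±M) = (3,2,3,3,1,0)
P² = 144/7
sum k=2..2:
  [2] +1/12 = 1/12
S = 1/12
C² = P²·S² = 1/7 ; C = +0.377964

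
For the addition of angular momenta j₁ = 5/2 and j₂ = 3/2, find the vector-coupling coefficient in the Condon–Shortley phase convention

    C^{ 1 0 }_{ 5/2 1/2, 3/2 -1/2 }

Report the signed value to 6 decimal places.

j₁+j₂−J=3  J+j₁−j₂=2  J−j₁+j₂=0  j₁+j₂+J+1=6
(j₁±m₁, j₂±m₂, J±M) = (3,2,1,2,1,1)
P² = 6/5
sum k=1..1:
  [1] −1/2 = -1/2
S = -1/2
C² = P²·S² = 3/10 ; C = -0.547723

−√(3/10) ≈ -0.547723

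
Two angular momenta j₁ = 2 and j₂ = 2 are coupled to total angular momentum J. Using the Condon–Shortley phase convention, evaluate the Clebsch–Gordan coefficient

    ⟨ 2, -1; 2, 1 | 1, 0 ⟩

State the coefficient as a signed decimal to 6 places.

+0.316228

√[3·3!1!1!/6! · 1!3!3!1!1!1!] = √(9/10)
  +(−1)^2/∏(2,1,1,1,0,0)! = 1/2  (running 1/2)
  +(−1)^3/∏(3,0,0,0,1,1)! = -1/6  (running 1/3)
⟨..|..⟩ = √(9/10)·(1/3) = +0.316228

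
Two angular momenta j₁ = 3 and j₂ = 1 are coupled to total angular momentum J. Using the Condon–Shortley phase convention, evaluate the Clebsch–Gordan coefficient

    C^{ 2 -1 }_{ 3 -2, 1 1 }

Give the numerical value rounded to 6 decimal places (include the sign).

+√(10/21) ≈ +0.690066

j₁+j₂−J=2  J+j₁−j₂=4  J−j₁+j₂=0  j₁+j₂+J+1=7
(j₁±m₁, j₂±m₂, J±M) = (1,5,2,0,1,3)
P² = 480/7
sum k=2..2:
  [2] +1/12 = 1/12
S = 1/12
C² = P²·S² = 10/21 ; C = +0.690066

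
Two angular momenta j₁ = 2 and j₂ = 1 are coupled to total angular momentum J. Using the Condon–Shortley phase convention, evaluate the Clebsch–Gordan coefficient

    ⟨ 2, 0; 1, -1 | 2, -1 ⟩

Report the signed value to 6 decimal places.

j₁+j₂−J=1  J+j₁−j₂=3  J−j₁+j₂=1  j₁+j₂+J+1=6
(j₁±m₁, j₂±m₂, J±M) = (2,2,0,2,1,3)
P² = 2
sum k=0..0:
  [0] +1/2 = 1/2
S = 1/2
C² = P²·S² = 1/2 ; C = +0.707107

+0.707107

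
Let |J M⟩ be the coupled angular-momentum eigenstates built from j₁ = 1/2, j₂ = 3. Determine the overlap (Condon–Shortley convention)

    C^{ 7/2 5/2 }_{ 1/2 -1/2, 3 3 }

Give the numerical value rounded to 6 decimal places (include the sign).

+0.377964

triangle: 0!·1!·6!/8! = 720/40320
(j±m)!: 0!·1!·6!·0!·6!·1! = 518400
prefactor² = (2J+1)·Δ·N² = 518400/7
  k=0: +1/(0!·0!·1!·6!·0!·0!) = 1/720
Σ = 1/720  ⇒  CG² = 518400/7·1/720² = 1/7
CG = +√(1/7) = +0.377964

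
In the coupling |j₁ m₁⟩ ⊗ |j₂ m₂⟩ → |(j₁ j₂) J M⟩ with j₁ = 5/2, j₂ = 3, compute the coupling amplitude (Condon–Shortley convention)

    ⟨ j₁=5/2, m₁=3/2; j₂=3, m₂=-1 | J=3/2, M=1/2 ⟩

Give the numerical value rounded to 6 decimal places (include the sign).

-0.483046

j₁+j₂−J=4  J+j₁−j₂=1  J−j₁+j₂=2  j₁+j₂+J+1=8
(j₁±m₁, j₂±m₂, J±M) = (4,1,2,4,2,1)
P² = 384/35
sum k=0..1:
  [0] +1/48 = 1/48
  [1] −1/6 = -1/6
S = -7/48
C² = P²·S² = 7/30 ; C = -0.483046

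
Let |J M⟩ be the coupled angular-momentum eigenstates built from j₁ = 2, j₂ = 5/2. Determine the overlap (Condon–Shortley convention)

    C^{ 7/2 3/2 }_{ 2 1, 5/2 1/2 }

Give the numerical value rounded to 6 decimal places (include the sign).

triangle: 1!×3!×4!/9! = 144/362880
(j±m)!: 3!×1!×3!×2!×5!×2! = 17280
prefactor² = (2J+1)×Δ×N² = 384/7
  k=0: +1/(0!×1!×1!×3!×2!×1!) = 1/12
  k=1: −1/(1!×0!×0!×2!×3!×2!) = -1/24
Σ = 1/24  ⇒  CG² = 384/7×1/24² = 2/21
CG = +√(2/21) = +0.308607

+0.308607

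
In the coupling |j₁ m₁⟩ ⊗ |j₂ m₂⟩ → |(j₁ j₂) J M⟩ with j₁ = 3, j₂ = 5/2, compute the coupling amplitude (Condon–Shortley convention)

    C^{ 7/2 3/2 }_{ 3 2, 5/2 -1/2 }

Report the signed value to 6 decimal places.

+0.308607

triangle: 2!*4!*3!/10! = 288/3628800
(j±m)!: 5!*1!*2!*3!*5!*2! = 345600
prefactor² = (2J+1)*Δ*N² = 1536/7
  k=0: +1/(0!*2!*1!*2!*3!*1!) = 1/24
  k=1: −1/(1!*1!*0!*1!*4!*2!) = -1/48
Σ = 1/48  ⇒  CG² = 1536/7*1/48² = 2/21
CG = +√(2/21) = +0.308607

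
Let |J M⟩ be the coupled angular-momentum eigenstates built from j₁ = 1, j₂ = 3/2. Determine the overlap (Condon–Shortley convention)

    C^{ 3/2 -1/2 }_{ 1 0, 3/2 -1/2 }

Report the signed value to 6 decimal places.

triangle: 1!*1!*2!/5! = 2/120
(j±m)!: 1!*1!*1!*2!*1!*2! = 4
prefactor² = (2J+1)*Δ*N² = 4/15
  k=0: +1/(0!*1!*1!*1!*0!*1!) = 1
  k=1: −1/(1!*0!*0!*0!*1!*2!) = -1/2
Σ = 1/2  ⇒  CG² = 4/15*1/2² = 1/15
CG = +√(1/15) = +0.258199

+0.258199  (= +√(1/15))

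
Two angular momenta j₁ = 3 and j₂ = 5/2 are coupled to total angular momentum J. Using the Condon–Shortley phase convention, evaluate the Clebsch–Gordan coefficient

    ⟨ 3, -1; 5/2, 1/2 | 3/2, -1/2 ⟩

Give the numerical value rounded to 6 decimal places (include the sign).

j₁+j₂−J=4  J+j₁−j₂=2  J−j₁+j₂=1  j₁+j₂+J+1=8
(j₁±m₁, j₂±m₂, J±M) = (2,4,3,2,1,2)
P² = 192/35
sum k=2..3:
  [2] +1/8 = 1/8
  [3] −1/6 = -1/6
S = -1/24
C² = P²·S² = 1/105 ; C = -0.097590

-0.097590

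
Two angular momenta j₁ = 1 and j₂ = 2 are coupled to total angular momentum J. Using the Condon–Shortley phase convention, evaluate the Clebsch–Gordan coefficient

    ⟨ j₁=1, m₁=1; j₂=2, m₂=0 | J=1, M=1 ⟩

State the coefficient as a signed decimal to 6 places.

j₁+j₂−J=2  J+j₁−j₂=0  J−j₁+j₂=2  j₁+j₂+J+1=5
(j₁±m₁, j₂±m₂, J±M) = (2,0,2,2,2,0)
P² = 8/5
sum k=0..0:
  [0] +1/4 = 1/4
S = 1/4
C² = P²·S² = 1/10 ; C = +0.316228

+√(1/10) = +0.316228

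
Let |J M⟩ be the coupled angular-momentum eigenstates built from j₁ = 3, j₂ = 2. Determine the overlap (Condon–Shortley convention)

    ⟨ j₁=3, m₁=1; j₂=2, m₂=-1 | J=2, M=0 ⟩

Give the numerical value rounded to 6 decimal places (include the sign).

−√(1/7) ≈ -0.377964

√[5·3!3!1!/8! · 4!2!1!3!2!2!] = √(36/7)
  +(−1)^0/∏(0,3,2,1,1,0)! = 1/12  (running 1/12)
  +(−1)^1/∏(1,2,1,0,2,1)! = -1/4  (running -1/6)
⟨..|..⟩ = √(36/7)·(-1/6) = -0.377964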